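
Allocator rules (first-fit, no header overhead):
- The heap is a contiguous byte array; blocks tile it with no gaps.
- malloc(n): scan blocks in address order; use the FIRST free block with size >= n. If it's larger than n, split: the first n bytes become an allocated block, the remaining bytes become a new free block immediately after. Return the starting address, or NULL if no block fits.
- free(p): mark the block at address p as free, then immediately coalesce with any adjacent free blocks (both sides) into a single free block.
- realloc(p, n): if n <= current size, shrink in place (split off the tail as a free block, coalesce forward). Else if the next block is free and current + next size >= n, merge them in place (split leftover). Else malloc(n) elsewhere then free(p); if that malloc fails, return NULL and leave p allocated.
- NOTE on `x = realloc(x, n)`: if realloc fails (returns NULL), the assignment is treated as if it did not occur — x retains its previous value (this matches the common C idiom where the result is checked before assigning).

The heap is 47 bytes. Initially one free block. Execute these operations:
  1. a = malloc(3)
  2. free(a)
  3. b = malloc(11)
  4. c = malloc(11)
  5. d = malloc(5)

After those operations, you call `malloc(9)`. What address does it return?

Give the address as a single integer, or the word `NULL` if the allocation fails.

Answer: 27

Derivation:
Op 1: a = malloc(3) -> a = 0; heap: [0-2 ALLOC][3-46 FREE]
Op 2: free(a) -> (freed a); heap: [0-46 FREE]
Op 3: b = malloc(11) -> b = 0; heap: [0-10 ALLOC][11-46 FREE]
Op 4: c = malloc(11) -> c = 11; heap: [0-10 ALLOC][11-21 ALLOC][22-46 FREE]
Op 5: d = malloc(5) -> d = 22; heap: [0-10 ALLOC][11-21 ALLOC][22-26 ALLOC][27-46 FREE]
malloc(9): first-fit scan over [0-10 ALLOC][11-21 ALLOC][22-26 ALLOC][27-46 FREE] -> 27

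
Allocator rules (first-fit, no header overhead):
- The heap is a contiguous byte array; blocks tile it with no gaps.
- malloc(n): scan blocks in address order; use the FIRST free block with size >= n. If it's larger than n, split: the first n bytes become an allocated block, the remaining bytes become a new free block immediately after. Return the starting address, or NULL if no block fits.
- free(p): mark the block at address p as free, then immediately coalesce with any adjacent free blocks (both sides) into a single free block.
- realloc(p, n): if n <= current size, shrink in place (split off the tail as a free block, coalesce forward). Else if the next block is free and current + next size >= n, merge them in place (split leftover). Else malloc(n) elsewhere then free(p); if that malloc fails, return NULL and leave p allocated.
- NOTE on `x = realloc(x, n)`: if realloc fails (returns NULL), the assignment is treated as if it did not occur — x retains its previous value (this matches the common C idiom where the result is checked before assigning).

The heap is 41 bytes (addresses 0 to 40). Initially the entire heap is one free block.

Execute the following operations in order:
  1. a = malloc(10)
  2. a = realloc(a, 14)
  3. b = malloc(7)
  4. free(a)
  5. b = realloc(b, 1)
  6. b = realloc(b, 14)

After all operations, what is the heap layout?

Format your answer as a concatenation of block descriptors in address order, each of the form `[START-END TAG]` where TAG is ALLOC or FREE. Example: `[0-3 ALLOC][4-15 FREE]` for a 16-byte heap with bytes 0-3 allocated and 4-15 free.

Op 1: a = malloc(10) -> a = 0; heap: [0-9 ALLOC][10-40 FREE]
Op 2: a = realloc(a, 14) -> a = 0; heap: [0-13 ALLOC][14-40 FREE]
Op 3: b = malloc(7) -> b = 14; heap: [0-13 ALLOC][14-20 ALLOC][21-40 FREE]
Op 4: free(a) -> (freed a); heap: [0-13 FREE][14-20 ALLOC][21-40 FREE]
Op 5: b = realloc(b, 1) -> b = 14; heap: [0-13 FREE][14-14 ALLOC][15-40 FREE]
Op 6: b = realloc(b, 14) -> b = 14; heap: [0-13 FREE][14-27 ALLOC][28-40 FREE]

Answer: [0-13 FREE][14-27 ALLOC][28-40 FREE]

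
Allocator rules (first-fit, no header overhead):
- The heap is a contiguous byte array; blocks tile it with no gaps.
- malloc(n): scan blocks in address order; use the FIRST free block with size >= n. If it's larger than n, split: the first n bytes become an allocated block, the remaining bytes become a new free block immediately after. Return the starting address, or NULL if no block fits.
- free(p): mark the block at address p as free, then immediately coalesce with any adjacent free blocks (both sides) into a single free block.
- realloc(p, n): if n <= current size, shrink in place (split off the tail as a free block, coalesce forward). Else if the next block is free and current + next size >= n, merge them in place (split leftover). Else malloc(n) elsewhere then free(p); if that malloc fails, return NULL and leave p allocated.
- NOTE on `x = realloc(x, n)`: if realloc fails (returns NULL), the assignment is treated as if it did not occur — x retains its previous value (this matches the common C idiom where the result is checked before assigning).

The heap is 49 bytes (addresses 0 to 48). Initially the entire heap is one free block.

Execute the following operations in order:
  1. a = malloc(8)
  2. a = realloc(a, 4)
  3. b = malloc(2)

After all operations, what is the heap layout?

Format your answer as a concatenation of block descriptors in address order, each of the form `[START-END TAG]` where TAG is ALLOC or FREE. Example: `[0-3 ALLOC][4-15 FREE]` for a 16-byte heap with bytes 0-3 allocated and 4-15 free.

Answer: [0-3 ALLOC][4-5 ALLOC][6-48 FREE]

Derivation:
Op 1: a = malloc(8) -> a = 0; heap: [0-7 ALLOC][8-48 FREE]
Op 2: a = realloc(a, 4) -> a = 0; heap: [0-3 ALLOC][4-48 FREE]
Op 3: b = malloc(2) -> b = 4; heap: [0-3 ALLOC][4-5 ALLOC][6-48 FREE]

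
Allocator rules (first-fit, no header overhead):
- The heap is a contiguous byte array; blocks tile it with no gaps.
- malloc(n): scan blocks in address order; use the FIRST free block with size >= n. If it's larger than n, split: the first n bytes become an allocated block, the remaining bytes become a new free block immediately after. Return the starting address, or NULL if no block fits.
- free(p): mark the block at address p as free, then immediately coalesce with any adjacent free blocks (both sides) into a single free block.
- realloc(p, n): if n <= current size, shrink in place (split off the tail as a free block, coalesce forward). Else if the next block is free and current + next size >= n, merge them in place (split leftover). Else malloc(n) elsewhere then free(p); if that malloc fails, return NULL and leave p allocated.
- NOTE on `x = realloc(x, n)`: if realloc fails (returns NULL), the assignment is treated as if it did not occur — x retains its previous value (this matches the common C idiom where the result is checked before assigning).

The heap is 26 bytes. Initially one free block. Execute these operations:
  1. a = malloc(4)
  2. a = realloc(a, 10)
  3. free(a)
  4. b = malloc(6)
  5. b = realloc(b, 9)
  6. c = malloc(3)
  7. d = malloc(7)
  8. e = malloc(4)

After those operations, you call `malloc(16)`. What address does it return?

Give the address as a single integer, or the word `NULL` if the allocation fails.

Answer: NULL

Derivation:
Op 1: a = malloc(4) -> a = 0; heap: [0-3 ALLOC][4-25 FREE]
Op 2: a = realloc(a, 10) -> a = 0; heap: [0-9 ALLOC][10-25 FREE]
Op 3: free(a) -> (freed a); heap: [0-25 FREE]
Op 4: b = malloc(6) -> b = 0; heap: [0-5 ALLOC][6-25 FREE]
Op 5: b = realloc(b, 9) -> b = 0; heap: [0-8 ALLOC][9-25 FREE]
Op 6: c = malloc(3) -> c = 9; heap: [0-8 ALLOC][9-11 ALLOC][12-25 FREE]
Op 7: d = malloc(7) -> d = 12; heap: [0-8 ALLOC][9-11 ALLOC][12-18 ALLOC][19-25 FREE]
Op 8: e = malloc(4) -> e = 19; heap: [0-8 ALLOC][9-11 ALLOC][12-18 ALLOC][19-22 ALLOC][23-25 FREE]
malloc(16): first-fit scan over [0-8 ALLOC][9-11 ALLOC][12-18 ALLOC][19-22 ALLOC][23-25 FREE] -> NULL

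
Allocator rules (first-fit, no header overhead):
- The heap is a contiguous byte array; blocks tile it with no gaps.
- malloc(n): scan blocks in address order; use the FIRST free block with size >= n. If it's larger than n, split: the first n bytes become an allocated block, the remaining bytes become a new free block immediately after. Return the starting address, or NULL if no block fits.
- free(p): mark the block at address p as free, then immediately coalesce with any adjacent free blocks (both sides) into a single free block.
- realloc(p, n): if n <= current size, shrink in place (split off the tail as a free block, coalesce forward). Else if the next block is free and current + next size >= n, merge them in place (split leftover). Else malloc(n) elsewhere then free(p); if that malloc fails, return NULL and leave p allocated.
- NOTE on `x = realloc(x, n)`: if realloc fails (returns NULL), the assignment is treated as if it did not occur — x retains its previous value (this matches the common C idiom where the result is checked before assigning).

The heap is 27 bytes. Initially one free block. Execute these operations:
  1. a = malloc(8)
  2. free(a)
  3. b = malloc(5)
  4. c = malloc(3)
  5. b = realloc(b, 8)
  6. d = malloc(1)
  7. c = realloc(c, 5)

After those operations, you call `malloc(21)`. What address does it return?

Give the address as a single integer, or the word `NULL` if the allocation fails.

Op 1: a = malloc(8) -> a = 0; heap: [0-7 ALLOC][8-26 FREE]
Op 2: free(a) -> (freed a); heap: [0-26 FREE]
Op 3: b = malloc(5) -> b = 0; heap: [0-4 ALLOC][5-26 FREE]
Op 4: c = malloc(3) -> c = 5; heap: [0-4 ALLOC][5-7 ALLOC][8-26 FREE]
Op 5: b = realloc(b, 8) -> b = 8; heap: [0-4 FREE][5-7 ALLOC][8-15 ALLOC][16-26 FREE]
Op 6: d = malloc(1) -> d = 0; heap: [0-0 ALLOC][1-4 FREE][5-7 ALLOC][8-15 ALLOC][16-26 FREE]
Op 7: c = realloc(c, 5) -> c = 16; heap: [0-0 ALLOC][1-7 FREE][8-15 ALLOC][16-20 ALLOC][21-26 FREE]
malloc(21): first-fit scan over [0-0 ALLOC][1-7 FREE][8-15 ALLOC][16-20 ALLOC][21-26 FREE] -> NULL

Answer: NULL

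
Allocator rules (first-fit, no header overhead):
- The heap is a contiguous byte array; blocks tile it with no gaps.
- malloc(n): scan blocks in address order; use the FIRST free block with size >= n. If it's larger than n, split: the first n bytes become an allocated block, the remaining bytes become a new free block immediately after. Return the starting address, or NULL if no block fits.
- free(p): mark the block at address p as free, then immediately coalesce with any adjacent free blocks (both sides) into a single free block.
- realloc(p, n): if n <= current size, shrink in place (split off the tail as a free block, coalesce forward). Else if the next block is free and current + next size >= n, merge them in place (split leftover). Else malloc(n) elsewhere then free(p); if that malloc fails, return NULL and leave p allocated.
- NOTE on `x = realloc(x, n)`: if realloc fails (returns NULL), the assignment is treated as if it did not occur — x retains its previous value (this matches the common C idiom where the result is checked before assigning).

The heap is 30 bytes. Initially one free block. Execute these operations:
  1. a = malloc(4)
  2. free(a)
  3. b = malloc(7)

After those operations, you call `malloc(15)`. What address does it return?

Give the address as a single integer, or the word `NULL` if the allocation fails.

Op 1: a = malloc(4) -> a = 0; heap: [0-3 ALLOC][4-29 FREE]
Op 2: free(a) -> (freed a); heap: [0-29 FREE]
Op 3: b = malloc(7) -> b = 0; heap: [0-6 ALLOC][7-29 FREE]
malloc(15): first-fit scan over [0-6 ALLOC][7-29 FREE] -> 7

Answer: 7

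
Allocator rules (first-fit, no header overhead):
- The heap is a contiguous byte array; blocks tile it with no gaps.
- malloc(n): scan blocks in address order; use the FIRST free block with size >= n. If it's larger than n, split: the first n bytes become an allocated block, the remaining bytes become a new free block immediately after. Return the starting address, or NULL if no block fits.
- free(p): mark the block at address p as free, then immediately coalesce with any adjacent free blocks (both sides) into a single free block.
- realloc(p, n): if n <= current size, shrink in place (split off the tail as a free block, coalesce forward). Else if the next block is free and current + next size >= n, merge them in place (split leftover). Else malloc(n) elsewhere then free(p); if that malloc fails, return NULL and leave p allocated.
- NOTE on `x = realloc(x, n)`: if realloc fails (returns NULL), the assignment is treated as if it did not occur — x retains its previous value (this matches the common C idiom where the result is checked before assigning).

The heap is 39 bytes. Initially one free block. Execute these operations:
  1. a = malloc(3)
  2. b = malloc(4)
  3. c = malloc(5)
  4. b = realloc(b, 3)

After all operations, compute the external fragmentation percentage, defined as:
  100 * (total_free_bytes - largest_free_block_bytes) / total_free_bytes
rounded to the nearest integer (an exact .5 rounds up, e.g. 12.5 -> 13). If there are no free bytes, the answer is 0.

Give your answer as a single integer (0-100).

Answer: 4

Derivation:
Op 1: a = malloc(3) -> a = 0; heap: [0-2 ALLOC][3-38 FREE]
Op 2: b = malloc(4) -> b = 3; heap: [0-2 ALLOC][3-6 ALLOC][7-38 FREE]
Op 3: c = malloc(5) -> c = 7; heap: [0-2 ALLOC][3-6 ALLOC][7-11 ALLOC][12-38 FREE]
Op 4: b = realloc(b, 3) -> b = 3; heap: [0-2 ALLOC][3-5 ALLOC][6-6 FREE][7-11 ALLOC][12-38 FREE]
Free blocks: [1 27] total_free=28 largest=27 -> 100*(28-27)/28 = 100/28 ≈ 3.571 -> rounds to 4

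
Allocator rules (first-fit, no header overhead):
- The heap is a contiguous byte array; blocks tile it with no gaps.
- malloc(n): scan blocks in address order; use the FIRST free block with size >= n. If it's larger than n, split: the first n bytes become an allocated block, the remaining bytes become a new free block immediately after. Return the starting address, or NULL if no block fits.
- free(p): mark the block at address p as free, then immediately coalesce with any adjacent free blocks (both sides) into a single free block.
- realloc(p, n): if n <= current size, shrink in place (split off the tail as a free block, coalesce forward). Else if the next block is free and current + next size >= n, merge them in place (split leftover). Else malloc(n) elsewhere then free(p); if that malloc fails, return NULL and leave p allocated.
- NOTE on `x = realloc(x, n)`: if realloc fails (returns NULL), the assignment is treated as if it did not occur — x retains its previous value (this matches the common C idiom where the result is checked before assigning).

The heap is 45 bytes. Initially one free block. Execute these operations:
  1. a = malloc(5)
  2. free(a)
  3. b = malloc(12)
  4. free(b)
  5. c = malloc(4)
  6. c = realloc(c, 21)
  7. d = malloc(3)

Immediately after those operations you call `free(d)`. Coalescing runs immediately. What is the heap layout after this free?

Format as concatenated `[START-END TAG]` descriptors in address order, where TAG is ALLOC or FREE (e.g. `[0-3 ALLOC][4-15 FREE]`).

Op 1: a = malloc(5) -> a = 0; heap: [0-4 ALLOC][5-44 FREE]
Op 2: free(a) -> (freed a); heap: [0-44 FREE]
Op 3: b = malloc(12) -> b = 0; heap: [0-11 ALLOC][12-44 FREE]
Op 4: free(b) -> (freed b); heap: [0-44 FREE]
Op 5: c = malloc(4) -> c = 0; heap: [0-3 ALLOC][4-44 FREE]
Op 6: c = realloc(c, 21) -> c = 0; heap: [0-20 ALLOC][21-44 FREE]
Op 7: d = malloc(3) -> d = 21; heap: [0-20 ALLOC][21-23 ALLOC][24-44 FREE]
free(d): d = 21 -> block [21-23 ALLOC]; mark free, coalesce with adjacent free neighbors -> [0-20 ALLOC][21-44 FREE]

Answer: [0-20 ALLOC][21-44 FREE]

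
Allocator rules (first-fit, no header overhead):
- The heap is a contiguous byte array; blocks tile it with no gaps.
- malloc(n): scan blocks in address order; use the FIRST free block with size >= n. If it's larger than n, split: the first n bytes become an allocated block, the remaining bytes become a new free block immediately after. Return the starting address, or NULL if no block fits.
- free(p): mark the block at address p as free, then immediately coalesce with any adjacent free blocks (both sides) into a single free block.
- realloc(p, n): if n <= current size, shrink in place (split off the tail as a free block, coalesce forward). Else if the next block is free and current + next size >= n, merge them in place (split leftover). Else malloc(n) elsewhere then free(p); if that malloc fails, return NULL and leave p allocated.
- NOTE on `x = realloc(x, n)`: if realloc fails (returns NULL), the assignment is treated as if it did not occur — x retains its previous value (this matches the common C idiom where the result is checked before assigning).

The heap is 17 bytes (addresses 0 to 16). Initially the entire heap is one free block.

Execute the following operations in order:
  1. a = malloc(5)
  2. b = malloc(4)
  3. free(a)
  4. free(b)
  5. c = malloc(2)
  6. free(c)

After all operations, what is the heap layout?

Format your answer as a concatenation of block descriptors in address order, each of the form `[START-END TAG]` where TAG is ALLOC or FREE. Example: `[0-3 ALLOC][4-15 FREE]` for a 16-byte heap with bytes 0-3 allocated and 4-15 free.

Answer: [0-16 FREE]

Derivation:
Op 1: a = malloc(5) -> a = 0; heap: [0-4 ALLOC][5-16 FREE]
Op 2: b = malloc(4) -> b = 5; heap: [0-4 ALLOC][5-8 ALLOC][9-16 FREE]
Op 3: free(a) -> (freed a); heap: [0-4 FREE][5-8 ALLOC][9-16 FREE]
Op 4: free(b) -> (freed b); heap: [0-16 FREE]
Op 5: c = malloc(2) -> c = 0; heap: [0-1 ALLOC][2-16 FREE]
Op 6: free(c) -> (freed c); heap: [0-16 FREE]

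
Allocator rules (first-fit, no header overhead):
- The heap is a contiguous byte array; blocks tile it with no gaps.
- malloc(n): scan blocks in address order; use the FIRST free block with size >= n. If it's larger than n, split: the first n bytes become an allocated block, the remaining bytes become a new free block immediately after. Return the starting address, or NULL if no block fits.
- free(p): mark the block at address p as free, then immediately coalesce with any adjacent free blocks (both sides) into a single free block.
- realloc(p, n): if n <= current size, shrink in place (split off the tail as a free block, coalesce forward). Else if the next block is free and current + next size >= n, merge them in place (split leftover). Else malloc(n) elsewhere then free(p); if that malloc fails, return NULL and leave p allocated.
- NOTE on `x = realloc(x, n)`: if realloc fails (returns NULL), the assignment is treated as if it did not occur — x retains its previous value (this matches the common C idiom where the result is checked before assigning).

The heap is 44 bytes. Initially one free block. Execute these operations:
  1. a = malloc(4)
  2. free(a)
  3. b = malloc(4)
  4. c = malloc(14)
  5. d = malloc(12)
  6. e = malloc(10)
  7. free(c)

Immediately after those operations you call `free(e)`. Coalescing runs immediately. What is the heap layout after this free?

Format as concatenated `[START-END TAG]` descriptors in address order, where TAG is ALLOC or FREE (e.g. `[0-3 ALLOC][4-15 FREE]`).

Answer: [0-3 ALLOC][4-17 FREE][18-29 ALLOC][30-43 FREE]

Derivation:
Op 1: a = malloc(4) -> a = 0; heap: [0-3 ALLOC][4-43 FREE]
Op 2: free(a) -> (freed a); heap: [0-43 FREE]
Op 3: b = malloc(4) -> b = 0; heap: [0-3 ALLOC][4-43 FREE]
Op 4: c = malloc(14) -> c = 4; heap: [0-3 ALLOC][4-17 ALLOC][18-43 FREE]
Op 5: d = malloc(12) -> d = 18; heap: [0-3 ALLOC][4-17 ALLOC][18-29 ALLOC][30-43 FREE]
Op 6: e = malloc(10) -> e = 30; heap: [0-3 ALLOC][4-17 ALLOC][18-29 ALLOC][30-39 ALLOC][40-43 FREE]
Op 7: free(c) -> (freed c); heap: [0-3 ALLOC][4-17 FREE][18-29 ALLOC][30-39 ALLOC][40-43 FREE]
free(e): e = 30 -> block [30-39 ALLOC]; mark free, coalesce with adjacent free neighbors -> [0-3 ALLOC][4-17 FREE][18-29 ALLOC][30-43 FREE]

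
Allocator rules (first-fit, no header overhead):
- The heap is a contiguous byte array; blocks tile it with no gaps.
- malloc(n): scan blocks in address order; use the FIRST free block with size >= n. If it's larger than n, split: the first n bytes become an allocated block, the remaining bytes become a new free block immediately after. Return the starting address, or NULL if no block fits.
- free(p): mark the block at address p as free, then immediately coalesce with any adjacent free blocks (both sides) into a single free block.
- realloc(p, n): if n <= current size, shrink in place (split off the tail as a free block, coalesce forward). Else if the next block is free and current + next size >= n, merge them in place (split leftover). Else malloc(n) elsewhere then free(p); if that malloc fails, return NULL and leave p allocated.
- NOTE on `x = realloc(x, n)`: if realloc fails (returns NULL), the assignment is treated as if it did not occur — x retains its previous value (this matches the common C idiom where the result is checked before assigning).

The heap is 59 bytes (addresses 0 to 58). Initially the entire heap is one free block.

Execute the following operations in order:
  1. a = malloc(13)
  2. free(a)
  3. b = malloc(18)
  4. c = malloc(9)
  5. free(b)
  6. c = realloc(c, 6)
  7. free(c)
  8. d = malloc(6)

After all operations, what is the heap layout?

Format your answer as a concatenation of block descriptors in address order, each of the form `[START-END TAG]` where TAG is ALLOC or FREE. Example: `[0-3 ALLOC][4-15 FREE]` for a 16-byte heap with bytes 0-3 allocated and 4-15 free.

Op 1: a = malloc(13) -> a = 0; heap: [0-12 ALLOC][13-58 FREE]
Op 2: free(a) -> (freed a); heap: [0-58 FREE]
Op 3: b = malloc(18) -> b = 0; heap: [0-17 ALLOC][18-58 FREE]
Op 4: c = malloc(9) -> c = 18; heap: [0-17 ALLOC][18-26 ALLOC][27-58 FREE]
Op 5: free(b) -> (freed b); heap: [0-17 FREE][18-26 ALLOC][27-58 FREE]
Op 6: c = realloc(c, 6) -> c = 18; heap: [0-17 FREE][18-23 ALLOC][24-58 FREE]
Op 7: free(c) -> (freed c); heap: [0-58 FREE]
Op 8: d = malloc(6) -> d = 0; heap: [0-5 ALLOC][6-58 FREE]

Answer: [0-5 ALLOC][6-58 FREE]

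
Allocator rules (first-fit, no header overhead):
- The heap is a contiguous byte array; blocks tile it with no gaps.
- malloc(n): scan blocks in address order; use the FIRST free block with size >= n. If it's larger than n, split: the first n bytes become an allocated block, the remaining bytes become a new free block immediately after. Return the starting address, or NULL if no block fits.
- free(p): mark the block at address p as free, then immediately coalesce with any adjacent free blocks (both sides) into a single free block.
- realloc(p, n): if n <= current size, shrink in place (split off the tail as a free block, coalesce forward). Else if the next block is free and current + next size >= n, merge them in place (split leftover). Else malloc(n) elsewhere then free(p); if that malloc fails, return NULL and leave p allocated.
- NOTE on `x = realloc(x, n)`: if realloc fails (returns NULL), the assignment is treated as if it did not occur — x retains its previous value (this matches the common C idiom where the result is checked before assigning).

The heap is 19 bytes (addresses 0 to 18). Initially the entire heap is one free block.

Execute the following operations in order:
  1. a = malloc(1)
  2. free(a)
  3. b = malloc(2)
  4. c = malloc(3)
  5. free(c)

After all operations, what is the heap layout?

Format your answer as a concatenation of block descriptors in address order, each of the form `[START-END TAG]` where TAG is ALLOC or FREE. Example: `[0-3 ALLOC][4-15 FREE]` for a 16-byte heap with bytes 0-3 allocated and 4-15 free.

Op 1: a = malloc(1) -> a = 0; heap: [0-0 ALLOC][1-18 FREE]
Op 2: free(a) -> (freed a); heap: [0-18 FREE]
Op 3: b = malloc(2) -> b = 0; heap: [0-1 ALLOC][2-18 FREE]
Op 4: c = malloc(3) -> c = 2; heap: [0-1 ALLOC][2-4 ALLOC][5-18 FREE]
Op 5: free(c) -> (freed c); heap: [0-1 ALLOC][2-18 FREE]

Answer: [0-1 ALLOC][2-18 FREE]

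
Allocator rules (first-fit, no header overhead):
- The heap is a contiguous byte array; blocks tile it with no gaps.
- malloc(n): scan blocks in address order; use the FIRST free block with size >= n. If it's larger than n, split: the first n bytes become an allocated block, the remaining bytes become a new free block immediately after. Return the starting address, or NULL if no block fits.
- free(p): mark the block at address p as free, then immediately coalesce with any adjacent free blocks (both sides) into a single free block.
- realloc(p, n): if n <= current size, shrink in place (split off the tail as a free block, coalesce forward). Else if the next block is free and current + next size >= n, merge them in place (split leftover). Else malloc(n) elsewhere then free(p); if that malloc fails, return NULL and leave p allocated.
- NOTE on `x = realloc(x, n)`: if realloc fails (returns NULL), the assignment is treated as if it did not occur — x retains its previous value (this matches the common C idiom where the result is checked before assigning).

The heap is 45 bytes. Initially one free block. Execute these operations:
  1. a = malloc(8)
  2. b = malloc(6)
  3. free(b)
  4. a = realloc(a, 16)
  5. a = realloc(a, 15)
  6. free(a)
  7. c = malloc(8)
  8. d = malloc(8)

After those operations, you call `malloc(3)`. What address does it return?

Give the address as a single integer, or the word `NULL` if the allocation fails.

Answer: 16

Derivation:
Op 1: a = malloc(8) -> a = 0; heap: [0-7 ALLOC][8-44 FREE]
Op 2: b = malloc(6) -> b = 8; heap: [0-7 ALLOC][8-13 ALLOC][14-44 FREE]
Op 3: free(b) -> (freed b); heap: [0-7 ALLOC][8-44 FREE]
Op 4: a = realloc(a, 16) -> a = 0; heap: [0-15 ALLOC][16-44 FREE]
Op 5: a = realloc(a, 15) -> a = 0; heap: [0-14 ALLOC][15-44 FREE]
Op 6: free(a) -> (freed a); heap: [0-44 FREE]
Op 7: c = malloc(8) -> c = 0; heap: [0-7 ALLOC][8-44 FREE]
Op 8: d = malloc(8) -> d = 8; heap: [0-7 ALLOC][8-15 ALLOC][16-44 FREE]
malloc(3): first-fit scan over [0-7 ALLOC][8-15 ALLOC][16-44 FREE] -> 16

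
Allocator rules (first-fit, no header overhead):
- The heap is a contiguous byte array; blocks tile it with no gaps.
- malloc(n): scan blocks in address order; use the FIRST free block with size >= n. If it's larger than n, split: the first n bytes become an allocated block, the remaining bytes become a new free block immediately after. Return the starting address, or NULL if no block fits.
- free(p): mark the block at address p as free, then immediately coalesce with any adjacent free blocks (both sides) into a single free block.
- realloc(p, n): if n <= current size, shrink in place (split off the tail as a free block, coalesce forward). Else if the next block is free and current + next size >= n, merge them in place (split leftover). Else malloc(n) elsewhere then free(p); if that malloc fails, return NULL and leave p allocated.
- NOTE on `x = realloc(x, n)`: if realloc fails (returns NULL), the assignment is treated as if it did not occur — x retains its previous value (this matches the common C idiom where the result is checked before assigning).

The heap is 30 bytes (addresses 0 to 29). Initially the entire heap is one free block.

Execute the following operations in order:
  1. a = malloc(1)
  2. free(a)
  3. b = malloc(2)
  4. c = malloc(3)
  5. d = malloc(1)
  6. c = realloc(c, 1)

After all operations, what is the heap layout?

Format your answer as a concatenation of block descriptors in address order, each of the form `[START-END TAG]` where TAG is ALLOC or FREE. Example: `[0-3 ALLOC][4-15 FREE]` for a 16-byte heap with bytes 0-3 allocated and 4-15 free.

Answer: [0-1 ALLOC][2-2 ALLOC][3-4 FREE][5-5 ALLOC][6-29 FREE]

Derivation:
Op 1: a = malloc(1) -> a = 0; heap: [0-0 ALLOC][1-29 FREE]
Op 2: free(a) -> (freed a); heap: [0-29 FREE]
Op 3: b = malloc(2) -> b = 0; heap: [0-1 ALLOC][2-29 FREE]
Op 4: c = malloc(3) -> c = 2; heap: [0-1 ALLOC][2-4 ALLOC][5-29 FREE]
Op 5: d = malloc(1) -> d = 5; heap: [0-1 ALLOC][2-4 ALLOC][5-5 ALLOC][6-29 FREE]
Op 6: c = realloc(c, 1) -> c = 2; heap: [0-1 ALLOC][2-2 ALLOC][3-4 FREE][5-5 ALLOC][6-29 FREE]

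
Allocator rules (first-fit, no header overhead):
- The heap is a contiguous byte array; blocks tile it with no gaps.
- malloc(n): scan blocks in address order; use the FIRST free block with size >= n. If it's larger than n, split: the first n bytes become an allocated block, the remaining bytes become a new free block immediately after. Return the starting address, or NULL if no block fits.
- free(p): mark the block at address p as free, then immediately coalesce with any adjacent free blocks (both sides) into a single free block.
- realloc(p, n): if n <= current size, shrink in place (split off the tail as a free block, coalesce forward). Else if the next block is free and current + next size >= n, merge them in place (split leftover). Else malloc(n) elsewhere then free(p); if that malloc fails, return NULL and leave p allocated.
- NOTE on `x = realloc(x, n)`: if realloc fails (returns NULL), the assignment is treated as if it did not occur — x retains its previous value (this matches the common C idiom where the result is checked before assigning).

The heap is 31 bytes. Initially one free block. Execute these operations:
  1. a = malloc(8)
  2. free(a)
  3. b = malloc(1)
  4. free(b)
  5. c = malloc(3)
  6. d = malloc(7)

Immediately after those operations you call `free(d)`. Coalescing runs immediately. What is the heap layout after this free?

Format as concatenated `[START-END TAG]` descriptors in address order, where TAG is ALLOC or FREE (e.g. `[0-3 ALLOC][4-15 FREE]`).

Answer: [0-2 ALLOC][3-30 FREE]

Derivation:
Op 1: a = malloc(8) -> a = 0; heap: [0-7 ALLOC][8-30 FREE]
Op 2: free(a) -> (freed a); heap: [0-30 FREE]
Op 3: b = malloc(1) -> b = 0; heap: [0-0 ALLOC][1-30 FREE]
Op 4: free(b) -> (freed b); heap: [0-30 FREE]
Op 5: c = malloc(3) -> c = 0; heap: [0-2 ALLOC][3-30 FREE]
Op 6: d = malloc(7) -> d = 3; heap: [0-2 ALLOC][3-9 ALLOC][10-30 FREE]
free(d): d = 3 -> block [3-9 ALLOC]; mark free, coalesce with adjacent free neighbors -> [0-2 ALLOC][3-30 FREE]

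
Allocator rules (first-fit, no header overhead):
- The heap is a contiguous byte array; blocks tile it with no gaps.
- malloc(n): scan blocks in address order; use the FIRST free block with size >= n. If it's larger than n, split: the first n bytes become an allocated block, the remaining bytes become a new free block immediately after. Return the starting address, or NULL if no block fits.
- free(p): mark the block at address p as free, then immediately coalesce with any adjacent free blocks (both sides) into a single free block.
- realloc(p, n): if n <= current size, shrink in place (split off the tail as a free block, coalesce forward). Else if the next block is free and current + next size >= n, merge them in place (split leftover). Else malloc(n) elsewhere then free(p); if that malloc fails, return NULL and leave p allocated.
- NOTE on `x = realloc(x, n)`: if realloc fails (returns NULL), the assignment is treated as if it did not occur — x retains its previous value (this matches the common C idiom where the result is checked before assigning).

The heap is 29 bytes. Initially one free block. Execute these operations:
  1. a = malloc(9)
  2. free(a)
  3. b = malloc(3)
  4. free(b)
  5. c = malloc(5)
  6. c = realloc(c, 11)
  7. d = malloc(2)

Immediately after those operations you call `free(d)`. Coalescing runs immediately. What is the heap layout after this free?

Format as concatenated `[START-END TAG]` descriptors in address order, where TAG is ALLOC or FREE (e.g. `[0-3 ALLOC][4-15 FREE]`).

Op 1: a = malloc(9) -> a = 0; heap: [0-8 ALLOC][9-28 FREE]
Op 2: free(a) -> (freed a); heap: [0-28 FREE]
Op 3: b = malloc(3) -> b = 0; heap: [0-2 ALLOC][3-28 FREE]
Op 4: free(b) -> (freed b); heap: [0-28 FREE]
Op 5: c = malloc(5) -> c = 0; heap: [0-4 ALLOC][5-28 FREE]
Op 6: c = realloc(c, 11) -> c = 0; heap: [0-10 ALLOC][11-28 FREE]
Op 7: d = malloc(2) -> d = 11; heap: [0-10 ALLOC][11-12 ALLOC][13-28 FREE]
free(d): d = 11 -> block [11-12 ALLOC]; mark free, coalesce with adjacent free neighbors -> [0-10 ALLOC][11-28 FREE]

Answer: [0-10 ALLOC][11-28 FREE]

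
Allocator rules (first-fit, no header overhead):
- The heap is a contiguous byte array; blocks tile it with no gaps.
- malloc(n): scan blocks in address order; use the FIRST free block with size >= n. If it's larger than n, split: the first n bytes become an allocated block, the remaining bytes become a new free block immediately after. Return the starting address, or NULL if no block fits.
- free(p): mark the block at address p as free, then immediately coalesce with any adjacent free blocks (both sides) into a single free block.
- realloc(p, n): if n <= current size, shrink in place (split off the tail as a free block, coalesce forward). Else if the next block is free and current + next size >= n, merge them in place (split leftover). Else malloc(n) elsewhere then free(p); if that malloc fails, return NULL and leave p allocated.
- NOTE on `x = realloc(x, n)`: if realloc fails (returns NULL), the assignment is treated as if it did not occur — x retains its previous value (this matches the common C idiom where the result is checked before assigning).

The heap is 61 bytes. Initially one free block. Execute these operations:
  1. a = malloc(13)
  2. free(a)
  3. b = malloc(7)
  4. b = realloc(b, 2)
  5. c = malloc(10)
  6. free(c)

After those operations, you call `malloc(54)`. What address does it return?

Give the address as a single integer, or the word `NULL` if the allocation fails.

Answer: 2

Derivation:
Op 1: a = malloc(13) -> a = 0; heap: [0-12 ALLOC][13-60 FREE]
Op 2: free(a) -> (freed a); heap: [0-60 FREE]
Op 3: b = malloc(7) -> b = 0; heap: [0-6 ALLOC][7-60 FREE]
Op 4: b = realloc(b, 2) -> b = 0; heap: [0-1 ALLOC][2-60 FREE]
Op 5: c = malloc(10) -> c = 2; heap: [0-1 ALLOC][2-11 ALLOC][12-60 FREE]
Op 6: free(c) -> (freed c); heap: [0-1 ALLOC][2-60 FREE]
malloc(54): first-fit scan over [0-1 ALLOC][2-60 FREE] -> 2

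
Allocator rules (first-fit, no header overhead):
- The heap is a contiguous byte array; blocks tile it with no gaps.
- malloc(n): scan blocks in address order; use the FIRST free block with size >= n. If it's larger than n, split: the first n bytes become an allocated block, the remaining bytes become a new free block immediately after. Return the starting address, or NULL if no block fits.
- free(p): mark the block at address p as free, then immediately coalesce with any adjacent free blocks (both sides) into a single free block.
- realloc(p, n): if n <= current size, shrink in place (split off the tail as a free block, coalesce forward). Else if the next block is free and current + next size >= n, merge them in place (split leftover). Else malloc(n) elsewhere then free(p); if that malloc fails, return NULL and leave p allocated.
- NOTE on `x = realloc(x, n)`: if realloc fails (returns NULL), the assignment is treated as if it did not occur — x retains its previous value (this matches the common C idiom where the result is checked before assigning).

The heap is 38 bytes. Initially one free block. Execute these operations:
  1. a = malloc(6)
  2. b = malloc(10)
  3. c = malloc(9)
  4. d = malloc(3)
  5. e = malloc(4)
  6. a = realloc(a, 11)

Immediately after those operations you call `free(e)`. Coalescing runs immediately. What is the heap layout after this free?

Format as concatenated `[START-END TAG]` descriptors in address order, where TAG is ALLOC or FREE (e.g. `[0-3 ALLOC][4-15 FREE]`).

Answer: [0-5 ALLOC][6-15 ALLOC][16-24 ALLOC][25-27 ALLOC][28-37 FREE]

Derivation:
Op 1: a = malloc(6) -> a = 0; heap: [0-5 ALLOC][6-37 FREE]
Op 2: b = malloc(10) -> b = 6; heap: [0-5 ALLOC][6-15 ALLOC][16-37 FREE]
Op 3: c = malloc(9) -> c = 16; heap: [0-5 ALLOC][6-15 ALLOC][16-24 ALLOC][25-37 FREE]
Op 4: d = malloc(3) -> d = 25; heap: [0-5 ALLOC][6-15 ALLOC][16-24 ALLOC][25-27 ALLOC][28-37 FREE]
Op 5: e = malloc(4) -> e = 28; heap: [0-5 ALLOC][6-15 ALLOC][16-24 ALLOC][25-27 ALLOC][28-31 ALLOC][32-37 FREE]
Op 6: a = realloc(a, 11) -> NULL (a unchanged); heap: [0-5 ALLOC][6-15 ALLOC][16-24 ALLOC][25-27 ALLOC][28-31 ALLOC][32-37 FREE]
free(e): e = 28 -> block [28-31 ALLOC]; mark free, coalesce with adjacent free neighbors -> [0-5 ALLOC][6-15 ALLOC][16-24 ALLOC][25-27 ALLOC][28-37 FREE]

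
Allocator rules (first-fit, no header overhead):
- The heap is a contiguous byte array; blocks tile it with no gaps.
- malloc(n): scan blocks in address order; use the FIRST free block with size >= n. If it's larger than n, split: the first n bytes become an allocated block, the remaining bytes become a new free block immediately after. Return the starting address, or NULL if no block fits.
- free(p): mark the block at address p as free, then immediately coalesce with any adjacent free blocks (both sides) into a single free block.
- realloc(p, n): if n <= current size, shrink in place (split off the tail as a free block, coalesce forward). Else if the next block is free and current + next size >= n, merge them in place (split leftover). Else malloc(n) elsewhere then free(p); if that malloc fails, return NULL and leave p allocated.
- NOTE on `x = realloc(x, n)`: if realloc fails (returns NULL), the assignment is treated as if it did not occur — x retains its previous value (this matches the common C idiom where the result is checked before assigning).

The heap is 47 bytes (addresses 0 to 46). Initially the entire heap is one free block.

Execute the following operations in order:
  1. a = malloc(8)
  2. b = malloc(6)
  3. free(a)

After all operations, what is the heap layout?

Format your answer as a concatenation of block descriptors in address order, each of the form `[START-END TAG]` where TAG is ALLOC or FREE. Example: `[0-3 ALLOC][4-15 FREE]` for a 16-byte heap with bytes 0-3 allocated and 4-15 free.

Op 1: a = malloc(8) -> a = 0; heap: [0-7 ALLOC][8-46 FREE]
Op 2: b = malloc(6) -> b = 8; heap: [0-7 ALLOC][8-13 ALLOC][14-46 FREE]
Op 3: free(a) -> (freed a); heap: [0-7 FREE][8-13 ALLOC][14-46 FREE]

Answer: [0-7 FREE][8-13 ALLOC][14-46 FREE]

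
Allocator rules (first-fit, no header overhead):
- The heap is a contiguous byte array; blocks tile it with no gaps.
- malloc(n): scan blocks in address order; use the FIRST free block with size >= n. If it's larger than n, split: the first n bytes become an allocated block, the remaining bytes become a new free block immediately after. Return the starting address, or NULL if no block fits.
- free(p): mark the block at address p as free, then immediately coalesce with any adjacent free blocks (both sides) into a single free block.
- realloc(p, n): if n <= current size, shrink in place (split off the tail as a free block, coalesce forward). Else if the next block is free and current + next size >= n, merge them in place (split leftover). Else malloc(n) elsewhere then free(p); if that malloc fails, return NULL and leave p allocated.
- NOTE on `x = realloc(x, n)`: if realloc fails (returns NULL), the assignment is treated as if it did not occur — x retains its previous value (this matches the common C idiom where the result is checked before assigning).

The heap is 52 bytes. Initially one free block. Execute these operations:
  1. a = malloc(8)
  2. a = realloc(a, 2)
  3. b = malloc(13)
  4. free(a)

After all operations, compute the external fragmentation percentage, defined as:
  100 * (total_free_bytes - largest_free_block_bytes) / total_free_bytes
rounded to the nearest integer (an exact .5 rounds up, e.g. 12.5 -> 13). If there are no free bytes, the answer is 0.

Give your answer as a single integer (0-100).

Op 1: a = malloc(8) -> a = 0; heap: [0-7 ALLOC][8-51 FREE]
Op 2: a = realloc(a, 2) -> a = 0; heap: [0-1 ALLOC][2-51 FREE]
Op 3: b = malloc(13) -> b = 2; heap: [0-1 ALLOC][2-14 ALLOC][15-51 FREE]
Op 4: free(a) -> (freed a); heap: [0-1 FREE][2-14 ALLOC][15-51 FREE]
Free blocks: [2 37] total_free=39 largest=37 -> 100*(39-37)/39 = 200/39 ≈ 5.128 -> rounds to 5

Answer: 5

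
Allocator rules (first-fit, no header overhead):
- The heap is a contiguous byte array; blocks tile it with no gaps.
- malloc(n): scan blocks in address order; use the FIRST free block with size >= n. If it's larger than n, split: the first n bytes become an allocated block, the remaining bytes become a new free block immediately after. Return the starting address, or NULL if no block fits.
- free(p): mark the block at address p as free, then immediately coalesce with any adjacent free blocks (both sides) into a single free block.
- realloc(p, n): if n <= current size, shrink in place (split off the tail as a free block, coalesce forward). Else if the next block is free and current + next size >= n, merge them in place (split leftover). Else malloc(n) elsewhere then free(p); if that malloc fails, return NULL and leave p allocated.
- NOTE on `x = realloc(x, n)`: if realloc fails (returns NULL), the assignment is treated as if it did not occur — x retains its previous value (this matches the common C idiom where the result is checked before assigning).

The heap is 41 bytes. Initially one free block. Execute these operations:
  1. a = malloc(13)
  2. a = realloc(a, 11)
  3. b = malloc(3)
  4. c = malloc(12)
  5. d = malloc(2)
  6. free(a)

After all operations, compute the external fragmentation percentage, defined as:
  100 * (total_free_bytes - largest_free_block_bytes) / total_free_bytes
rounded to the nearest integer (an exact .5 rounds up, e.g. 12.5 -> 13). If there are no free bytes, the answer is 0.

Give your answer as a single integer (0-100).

Answer: 46

Derivation:
Op 1: a = malloc(13) -> a = 0; heap: [0-12 ALLOC][13-40 FREE]
Op 2: a = realloc(a, 11) -> a = 0; heap: [0-10 ALLOC][11-40 FREE]
Op 3: b = malloc(3) -> b = 11; heap: [0-10 ALLOC][11-13 ALLOC][14-40 FREE]
Op 4: c = malloc(12) -> c = 14; heap: [0-10 ALLOC][11-13 ALLOC][14-25 ALLOC][26-40 FREE]
Op 5: d = malloc(2) -> d = 26; heap: [0-10 ALLOC][11-13 ALLOC][14-25 ALLOC][26-27 ALLOC][28-40 FREE]
Op 6: free(a) -> (freed a); heap: [0-10 FREE][11-13 ALLOC][14-25 ALLOC][26-27 ALLOC][28-40 FREE]
Free blocks: [11 13] total_free=24 largest=13 -> 100*(24-13)/24 = 1100/24 ≈ 45.833 -> rounds to 46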